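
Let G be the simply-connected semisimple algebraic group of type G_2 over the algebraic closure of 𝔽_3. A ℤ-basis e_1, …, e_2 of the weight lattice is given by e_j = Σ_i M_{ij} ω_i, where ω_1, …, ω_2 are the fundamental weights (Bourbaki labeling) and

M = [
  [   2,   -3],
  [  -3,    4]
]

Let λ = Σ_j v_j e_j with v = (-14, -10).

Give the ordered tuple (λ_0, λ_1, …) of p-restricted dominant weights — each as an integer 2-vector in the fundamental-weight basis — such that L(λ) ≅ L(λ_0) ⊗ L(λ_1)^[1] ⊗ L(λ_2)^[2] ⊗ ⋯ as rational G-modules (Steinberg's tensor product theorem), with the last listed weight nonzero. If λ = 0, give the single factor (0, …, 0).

((2, 2),)

Change of basis e → ω: c = M·v where v = (-14, -10):
  c_1 = (2)·(-14) + (-3)·(-10) = 2
  c_2 = (-3)·(-14) + (4)·(-10) = 2
Expand coordinatewise in base 3:
  c_1 = 2 = 2·3^0
  c_2 = 2 = 2·3^0
λ_0 = (2, 2)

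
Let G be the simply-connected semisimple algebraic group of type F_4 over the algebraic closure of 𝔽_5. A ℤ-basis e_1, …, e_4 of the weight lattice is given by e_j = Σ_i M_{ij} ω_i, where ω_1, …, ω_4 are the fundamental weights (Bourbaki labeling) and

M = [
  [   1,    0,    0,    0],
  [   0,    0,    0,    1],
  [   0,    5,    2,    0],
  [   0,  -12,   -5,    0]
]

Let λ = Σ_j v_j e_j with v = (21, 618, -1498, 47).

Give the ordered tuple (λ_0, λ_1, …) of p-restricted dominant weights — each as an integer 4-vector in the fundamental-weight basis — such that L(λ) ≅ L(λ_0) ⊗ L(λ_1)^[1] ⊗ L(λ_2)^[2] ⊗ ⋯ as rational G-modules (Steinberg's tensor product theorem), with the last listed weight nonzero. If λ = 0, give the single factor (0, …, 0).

((1, 2, 4, 4), (4, 4, 3, 4), (0, 1, 3, 2))

ω-coordinates c = M·v, v = (21, 618, -1498, 47):
  c_1 = 1·21 + 0·618 + (0)·(-1498) + 0·47 = 21
  c_2 = 0·21 + 0·618 + (0)·(-1498) + 1·47 = 47
  c_3 = 0·21 + 5·618 + (2)·(-1498) + 0·47 = 94
  c_4 = 0·21 + (-12)·(618) + (-5)·(-1498) + 0·47 = 74
Expand coordinatewise in base 5:
  c_1 = 21 = 1·5^0 + 4·5^1
  c_2 = 47 = 2·5^0 + 4·5^1 + 1·5^2
  c_3 = 94 = 4·5^0 + 3·5^1 + 3·5^2
  c_4 = 74 = 4·5^0 + 4·5^1 + 2·5^2
Factor λ_0 = (1, 2, 4, 4)
Factor λ_1 = (4, 4, 3, 4)
Factor λ_2 = (0, 1, 3, 2)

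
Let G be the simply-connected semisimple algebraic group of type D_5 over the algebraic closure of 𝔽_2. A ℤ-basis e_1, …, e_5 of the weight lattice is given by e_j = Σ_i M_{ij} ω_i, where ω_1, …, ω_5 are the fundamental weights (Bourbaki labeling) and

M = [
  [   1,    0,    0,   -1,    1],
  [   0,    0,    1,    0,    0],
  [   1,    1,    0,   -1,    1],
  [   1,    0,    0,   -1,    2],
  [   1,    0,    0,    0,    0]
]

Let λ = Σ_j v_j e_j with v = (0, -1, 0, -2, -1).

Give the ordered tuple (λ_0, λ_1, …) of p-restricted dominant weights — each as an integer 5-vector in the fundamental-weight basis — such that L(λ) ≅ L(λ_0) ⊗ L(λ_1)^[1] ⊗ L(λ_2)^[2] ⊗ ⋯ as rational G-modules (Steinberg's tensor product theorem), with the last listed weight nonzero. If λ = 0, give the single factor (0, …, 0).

Compute c_i = Σ_j M_{ij} v_j with v = (0, -1, 0, -2, -1):
  c_1 = 1*0 + 0*-1 + 0*0 + -1*-2 + 1*-1 = 1
  c_2 = 0*0 + 0*-1 + 1*0 + 0*-2 + 0*-1 = 0
  c_3 = 1*0 + 1*-1 + 0*0 + -1*-2 + 1*-1 = 0
  c_4 = 1*0 + 0*-1 + 0*0 + -1*-2 + 2*-1 = 0
  c_5 = 1*0 + 0*-1 + 0*0 + 0*-2 + 0*-1 = 0
Expand coordinatewise in base 2:
  c_1 = 1 = 1·2^0
  c_2 = 0
  c_3 = 0
  c_4 = 0
  c_5 = 0
Factor λ_0 = (1, 0, 0, 0, 0)

((1, 0, 0, 0, 0),)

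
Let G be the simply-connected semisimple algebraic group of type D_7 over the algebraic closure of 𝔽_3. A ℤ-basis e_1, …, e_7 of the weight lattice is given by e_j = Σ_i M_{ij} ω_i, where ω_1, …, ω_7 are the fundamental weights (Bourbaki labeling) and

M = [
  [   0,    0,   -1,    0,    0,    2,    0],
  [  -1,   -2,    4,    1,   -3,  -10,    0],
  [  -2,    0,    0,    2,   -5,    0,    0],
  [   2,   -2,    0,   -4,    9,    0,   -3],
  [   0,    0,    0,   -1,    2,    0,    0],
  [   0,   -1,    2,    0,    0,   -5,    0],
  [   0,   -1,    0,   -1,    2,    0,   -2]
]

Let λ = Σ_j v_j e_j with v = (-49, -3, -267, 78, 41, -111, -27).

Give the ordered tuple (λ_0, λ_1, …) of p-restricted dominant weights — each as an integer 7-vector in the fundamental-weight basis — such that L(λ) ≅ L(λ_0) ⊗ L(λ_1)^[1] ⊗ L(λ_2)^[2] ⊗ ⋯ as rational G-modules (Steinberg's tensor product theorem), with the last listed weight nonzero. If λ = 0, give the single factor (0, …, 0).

Converting to the ω-basis (c_i = row i of M dotted with v = (-49, -3, -267, 78, 41, -111, -27)):
  c_1 = (0)·(-49) + (0)·(-3) + (-1)·(-267) + (0)·(78) + (0)·(41) + (2)·(-111) + (0)·(-27) = 45
  c_2 = (-1)·(-49) + (-2)·(-3) + (4)·(-267) + (1)·(78) + (-3)·(41) + (-10)·(-111) + (0)·(-27) = 52
  c_3 = (-2)·(-49) + (0)·(-3) + (0)·(-267) + (2)·(78) + (-5)·(41) + (0)·(-111) + (0)·(-27) = 49
  c_4 = (2)·(-49) + (-2)·(-3) + (0)·(-267) + (-4)·(78) + (9)·(41) + (0)·(-111) + (-3)·(-27) = 46
  c_5 = (0)·(-49) + (0)·(-3) + (0)·(-267) + (-1)·(78) + (2)·(41) + (0)·(-111) + (0)·(-27) = 4
  c_6 = (0)·(-49) + (-1)·(-3) + (2)·(-267) + (0)·(78) + (0)·(41) + (-5)·(-111) + (0)·(-27) = 24
  c_7 = (0)·(-49) + (-1)·(-3) + (0)·(-267) + (-1)·(78) + (2)·(41) + (0)·(-111) + (-2)·(-27) = 61
Base-3 expansion of each c_i:
  c_1 = 45 = 0·3^0 + 0·3^1 + 2·3^2 + 1·3^3
  c_2 = 52 = 1·3^0 + 2·3^1 + 2·3^2 + 1·3^3
  c_3 = 49 = 1·3^0 + 1·3^1 + 2·3^2 + 1·3^3
  c_4 = 46 = 1·3^0 + 0·3^1 + 2·3^2 + 1·3^3
  c_5 = 4 = 1·3^0 + 1·3^1
  c_6 = 24 = 0·3^0 + 2·3^1 + 2·3^2
  c_7 = 61 = 1·3^0 + 2·3^1 + 0·3^2 + 2·3^3
Factor λ_0 = (0, 1, 1, 1, 1, 0, 1)
Factor λ_1 = (0, 2, 1, 0, 1, 2, 2)
Factor λ_2 = (2, 2, 2, 2, 0, 2, 0)
Factor λ_3 = (1, 1, 1, 1, 0, 0, 2)

((0, 1, 1, 1, 1, 0, 1), (0, 2, 1, 0, 1, 2, 2), (2, 2, 2, 2, 0, 2, 0), (1, 1, 1, 1, 0, 0, 2))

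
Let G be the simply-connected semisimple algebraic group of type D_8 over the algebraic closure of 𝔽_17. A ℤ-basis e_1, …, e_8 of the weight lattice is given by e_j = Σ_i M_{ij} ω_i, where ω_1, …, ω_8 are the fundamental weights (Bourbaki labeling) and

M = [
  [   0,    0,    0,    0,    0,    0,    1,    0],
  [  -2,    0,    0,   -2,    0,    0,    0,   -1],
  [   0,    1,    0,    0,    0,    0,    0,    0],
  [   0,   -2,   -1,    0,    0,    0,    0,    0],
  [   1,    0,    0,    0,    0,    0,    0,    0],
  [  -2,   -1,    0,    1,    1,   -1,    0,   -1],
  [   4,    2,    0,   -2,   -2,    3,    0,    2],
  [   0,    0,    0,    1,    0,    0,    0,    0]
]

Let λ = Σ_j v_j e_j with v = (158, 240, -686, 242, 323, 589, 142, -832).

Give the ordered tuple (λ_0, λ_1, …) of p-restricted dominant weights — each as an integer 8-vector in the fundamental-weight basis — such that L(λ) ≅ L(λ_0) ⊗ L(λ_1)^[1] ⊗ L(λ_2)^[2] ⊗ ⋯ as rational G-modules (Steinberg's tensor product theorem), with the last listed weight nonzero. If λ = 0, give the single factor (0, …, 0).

((6, 15, 2, 2, 5, 14, 0, 4), (8, 1, 14, 12, 9, 14, 5, 14))

Change of basis e → ω: c = M·v where v = (158, 240, -686, 242, 323, 589, 142, -832):
  c_1 = (0)·(158) + (0)·(240) + (0)·(-686) + (0)·(242) + (0)·(323) + (0)·(589) + (1)·(142) + (0)·(-832) = 142
  c_2 = (-2)·(158) + (0)·(240) + (0)·(-686) + (-2)·(242) + (0)·(323) + (0)·(589) + (0)·(142) + (-1)·(-832) = 32
  c_3 = (0)·(158) + (1)·(240) + (0)·(-686) + (0)·(242) + (0)·(323) + (0)·(589) + (0)·(142) + (0)·(-832) = 240
  c_4 = (0)·(158) + (-2)·(240) + (-1)·(-686) + (0)·(242) + (0)·(323) + (0)·(589) + (0)·(142) + (0)·(-832) = 206
  c_5 = (1)·(158) + (0)·(240) + (0)·(-686) + (0)·(242) + (0)·(323) + (0)·(589) + (0)·(142) + (0)·(-832) = 158
  c_6 = (-2)·(158) + (-1)·(240) + (0)·(-686) + (1)·(242) + (1)·(323) + (-1)·(589) + (0)·(142) + (-1)·(-832) = 252
  c_7 = (4)·(158) + (2)·(240) + (0)·(-686) + (-2)·(242) + (-2)·(323) + (3)·(589) + (0)·(142) + (2)·(-832) = 85
  c_8 = (0)·(158) + (0)·(240) + (0)·(-686) + (1)·(242) + (0)·(323) + (0)·(589) + (0)·(142) + (0)·(-832) = 242
Base-17 expansion of each c_i:
  c_1 = 142 = 6·17^0 + 8·17^1
  c_2 = 32 = 15·17^0 + 1·17^1
  c_3 = 240 = 2·17^0 + 14·17^1
  c_4 = 206 = 2·17^0 + 12·17^1
  c_5 = 158 = 5·17^0 + 9·17^1
  c_6 = 252 = 14·17^0 + 14·17^1
  c_7 = 85 = 0·17^0 + 5·17^1
  c_8 = 242 = 4·17^0 + 14·17^1
p-restricted factor λ_0 = (6, 15, 2, 2, 5, 14, 0, 4)
p-restricted factor λ_1 = (8, 1, 14, 12, 9, 14, 5, 14)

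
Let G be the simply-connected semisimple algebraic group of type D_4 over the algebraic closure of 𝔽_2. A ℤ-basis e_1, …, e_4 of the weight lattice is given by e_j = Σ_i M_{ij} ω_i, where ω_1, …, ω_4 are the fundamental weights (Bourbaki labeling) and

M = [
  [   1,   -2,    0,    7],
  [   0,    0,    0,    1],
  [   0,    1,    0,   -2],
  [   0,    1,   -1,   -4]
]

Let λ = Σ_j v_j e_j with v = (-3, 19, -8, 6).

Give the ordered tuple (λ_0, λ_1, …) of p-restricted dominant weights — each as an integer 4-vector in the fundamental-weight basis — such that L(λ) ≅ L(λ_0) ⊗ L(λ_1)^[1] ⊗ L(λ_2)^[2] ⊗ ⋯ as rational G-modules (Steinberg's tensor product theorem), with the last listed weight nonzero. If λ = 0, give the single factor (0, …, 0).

((1, 0, 1, 1), (0, 1, 1, 1), (0, 1, 1, 0))

Compute c_i = Σ_j M_{ij} v_j with v = (-3, 19, -8, 6):
  c_1 = (1)·(-3) + (-2)·(19) + (0)·(-8) + 7·6 = 1
  c_2 = (0)·(-3) + 0·19 + (0)·(-8) + 1·6 = 6
  c_3 = (0)·(-3) + 1·19 + (0)·(-8) + (-2)·(6) = 7
  c_4 = (0)·(-3) + 1·19 + (-1)·(-8) + (-4)·(6) = 3
Writing each c_i in base p = 2:
  c_1 = 1 = 1·2^0
  c_2 = 6 = 0·2^0 + 1·2^1 + 1·2^2
  c_3 = 7 = 1·2^0 + 1·2^1 + 1·2^2
  c_4 = 3 = 1·2^0 + 1·2^1
p-restricted factor λ_0 = (1, 0, 1, 1)
p-restricted factor λ_1 = (0, 1, 1, 1)
p-restricted factor λ_2 = (0, 1, 1, 0)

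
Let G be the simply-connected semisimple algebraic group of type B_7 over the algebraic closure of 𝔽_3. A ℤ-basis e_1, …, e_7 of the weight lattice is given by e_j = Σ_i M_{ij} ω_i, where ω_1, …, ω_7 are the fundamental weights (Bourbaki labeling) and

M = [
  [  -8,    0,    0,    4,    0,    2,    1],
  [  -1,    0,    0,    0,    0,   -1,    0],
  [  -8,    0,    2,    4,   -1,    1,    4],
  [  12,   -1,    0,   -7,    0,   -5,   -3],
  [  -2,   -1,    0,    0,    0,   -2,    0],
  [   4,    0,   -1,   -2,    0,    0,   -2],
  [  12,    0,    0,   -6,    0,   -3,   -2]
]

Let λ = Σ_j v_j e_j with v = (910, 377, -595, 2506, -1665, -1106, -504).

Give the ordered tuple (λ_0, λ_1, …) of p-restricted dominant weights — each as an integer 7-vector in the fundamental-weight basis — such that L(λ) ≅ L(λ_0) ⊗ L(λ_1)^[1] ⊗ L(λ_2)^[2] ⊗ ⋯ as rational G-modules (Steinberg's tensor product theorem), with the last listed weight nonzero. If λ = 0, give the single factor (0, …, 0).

((1, 1, 1, 1, 0, 0, 0), (0, 2, 2, 2, 2, 2, 1), (0, 0, 1, 1, 1, 1, 2), (1, 1, 0, 1, 0, 2, 1), (0, 2, 1, 0, 0, 2, 2))

Compute c_i = Σ_j M_{ij} v_j with v = (910, 377, -595, 2506, -1665, -1106, -504):
  c_1 = (-8)·(910) + (0)·(377) + (0)·(-595) + (4)·(2506) + (0)·(-1665) + (2)·(-1106) + (1)·(-504) = 28
  c_2 = (-1)·(910) + (0)·(377) + (0)·(-595) + (0)·(2506) + (0)·(-1665) + (-1)·(-1106) + (0)·(-504) = 196
  c_3 = (-8)·(910) + (0)·(377) + (2)·(-595) + (4)·(2506) + (-1)·(-1665) + (1)·(-1106) + (4)·(-504) = 97
  c_4 = (12)·(910) + (-1)·(377) + (0)·(-595) + (-7)·(2506) + (0)·(-1665) + (-5)·(-1106) + (-3)·(-504) = 43
  c_5 = (-2)·(910) + (-1)·(377) + (0)·(-595) + (0)·(2506) + (0)·(-1665) + (-2)·(-1106) + (0)·(-504) = 15
  c_6 = (4)·(910) + (0)·(377) + (-1)·(-595) + (-2)·(2506) + (0)·(-1665) + (0)·(-1106) + (-2)·(-504) = 231
  c_7 = (12)·(910) + (0)·(377) + (0)·(-595) + (-6)·(2506) + (0)·(-1665) + (-3)·(-1106) + (-2)·(-504) = 210
Expand coordinatewise in base 3:
  c_1 = 28 = 1·3^0 + 0·3^1 + 0·3^2 + 1·3^3
  c_2 = 196 = 1·3^0 + 2·3^1 + 0·3^2 + 1·3^3 + 2·3^4
  c_3 = 97 = 1·3^0 + 2·3^1 + 1·3^2 + 0·3^3 + 1·3^4
  c_4 = 43 = 1·3^0 + 2·3^1 + 1·3^2 + 1·3^3
  c_5 = 15 = 0·3^0 + 2·3^1 + 1·3^2
  c_6 = 231 = 0·3^0 + 2·3^1 + 1·3^2 + 2·3^3 + 2·3^4
  c_7 = 210 = 0·3^0 + 1·3^1 + 2·3^2 + 1·3^3 + 2·3^4
λ_0 = (1, 1, 1, 1, 0, 0, 0)
λ_1 = (0, 2, 2, 2, 2, 2, 1)
λ_2 = (0, 0, 1, 1, 1, 1, 2)
λ_3 = (1, 1, 0, 1, 0, 2, 1)
λ_4 = (0, 2, 1, 0, 0, 2, 2)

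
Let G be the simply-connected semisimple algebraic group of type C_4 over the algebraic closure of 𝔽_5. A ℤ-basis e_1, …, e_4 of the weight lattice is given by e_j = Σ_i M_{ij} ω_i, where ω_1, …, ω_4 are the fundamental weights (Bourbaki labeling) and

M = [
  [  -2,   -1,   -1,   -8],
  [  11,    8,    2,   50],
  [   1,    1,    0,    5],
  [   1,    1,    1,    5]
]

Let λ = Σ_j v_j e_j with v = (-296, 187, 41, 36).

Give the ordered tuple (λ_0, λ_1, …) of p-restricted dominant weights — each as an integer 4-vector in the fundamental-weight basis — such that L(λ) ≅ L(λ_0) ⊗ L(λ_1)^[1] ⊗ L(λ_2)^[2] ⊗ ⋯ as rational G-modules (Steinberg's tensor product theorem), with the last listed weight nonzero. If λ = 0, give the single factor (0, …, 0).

((1, 2, 1, 2), (0, 4, 4, 2), (3, 4, 2, 4))

Compute c_i = Σ_j M_{ij} v_j with v = (-296, 187, 41, 36):
  c_1 = (-2)·(-296) + (-1)·(187) + (-1)·(41) + (-8)·(36) = 76
  c_2 = (11)·(-296) + (8)·(187) + (2)·(41) + (50)·(36) = 122
  c_3 = (1)·(-296) + (1)·(187) + (0)·(41) + (5)·(36) = 71
  c_4 = (1)·(-296) + (1)·(187) + (1)·(41) + (5)·(36) = 112
p = 5; digits c_i = Σ_j d_{ij}·5^j, 0 ≤ d_{ij} < 5:
  c_1 = 76 = 1·5^0 + 0·5^1 + 3·5^2
  c_2 = 122 = 2·5^0 + 4·5^1 + 4·5^2
  c_3 = 71 = 1·5^0 + 4·5^1 + 2·5^2
  c_4 = 112 = 2·5^0 + 2·5^1 + 4·5^2
Factor λ_0 = (1, 2, 1, 2)
Factor λ_1 = (0, 4, 4, 2)
Factor λ_2 = (3, 4, 2, 4)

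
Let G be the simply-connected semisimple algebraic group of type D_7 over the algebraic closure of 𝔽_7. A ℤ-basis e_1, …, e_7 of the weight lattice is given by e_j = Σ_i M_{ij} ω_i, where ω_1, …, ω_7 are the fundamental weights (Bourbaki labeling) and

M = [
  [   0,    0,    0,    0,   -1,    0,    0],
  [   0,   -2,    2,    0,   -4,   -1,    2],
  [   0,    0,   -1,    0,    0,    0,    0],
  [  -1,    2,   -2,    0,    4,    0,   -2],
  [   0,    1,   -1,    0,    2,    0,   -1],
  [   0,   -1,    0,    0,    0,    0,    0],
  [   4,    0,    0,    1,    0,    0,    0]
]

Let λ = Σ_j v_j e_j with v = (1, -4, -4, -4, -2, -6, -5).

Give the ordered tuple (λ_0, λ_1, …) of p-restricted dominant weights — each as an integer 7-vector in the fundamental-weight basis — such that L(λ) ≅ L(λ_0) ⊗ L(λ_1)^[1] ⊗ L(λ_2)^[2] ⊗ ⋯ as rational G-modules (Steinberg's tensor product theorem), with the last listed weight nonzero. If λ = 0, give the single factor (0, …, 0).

Change of basis e → ω: c = M·v where v = (1, -4, -4, -4, -2, -6, -5):
  c_1 = 0·1 + (0)·(-4) + (0)·(-4) + (0)·(-4) + (-1)·(-2) + (0)·(-6) + (0)·(-5) = 2
  c_2 = 0·1 + (-2)·(-4) + (2)·(-4) + (0)·(-4) + (-4)·(-2) + (-1)·(-6) + (2)·(-5) = 4
  c_3 = 0·1 + (0)·(-4) + (-1)·(-4) + (0)·(-4) + (0)·(-2) + (0)·(-6) + (0)·(-5) = 4
  c_4 = (-1)·(1) + (2)·(-4) + (-2)·(-4) + (0)·(-4) + (4)·(-2) + (0)·(-6) + (-2)·(-5) = 1
  c_5 = 0·1 + (1)·(-4) + (-1)·(-4) + (0)·(-4) + (2)·(-2) + (0)·(-6) + (-1)·(-5) = 1
  c_6 = 0·1 + (-1)·(-4) + (0)·(-4) + (0)·(-4) + (0)·(-2) + (0)·(-6) + (0)·(-5) = 4
  c_7 = 4·1 + (0)·(-4) + (0)·(-4) + (1)·(-4) + (0)·(-2) + (0)·(-6) + (0)·(-5) = 0
Base-7 expansion of each c_i:
  c_1 = 2 = 2·7^0
  c_2 = 4 = 4·7^0
  c_3 = 4 = 4·7^0
  c_4 = 1 = 1·7^0
  c_5 = 1 = 1·7^0
  c_6 = 4 = 4·7^0
  c_7 = 0
Factor λ_0 = (2, 4, 4, 1, 1, 4, 0)

((2, 4, 4, 1, 1, 4, 0),)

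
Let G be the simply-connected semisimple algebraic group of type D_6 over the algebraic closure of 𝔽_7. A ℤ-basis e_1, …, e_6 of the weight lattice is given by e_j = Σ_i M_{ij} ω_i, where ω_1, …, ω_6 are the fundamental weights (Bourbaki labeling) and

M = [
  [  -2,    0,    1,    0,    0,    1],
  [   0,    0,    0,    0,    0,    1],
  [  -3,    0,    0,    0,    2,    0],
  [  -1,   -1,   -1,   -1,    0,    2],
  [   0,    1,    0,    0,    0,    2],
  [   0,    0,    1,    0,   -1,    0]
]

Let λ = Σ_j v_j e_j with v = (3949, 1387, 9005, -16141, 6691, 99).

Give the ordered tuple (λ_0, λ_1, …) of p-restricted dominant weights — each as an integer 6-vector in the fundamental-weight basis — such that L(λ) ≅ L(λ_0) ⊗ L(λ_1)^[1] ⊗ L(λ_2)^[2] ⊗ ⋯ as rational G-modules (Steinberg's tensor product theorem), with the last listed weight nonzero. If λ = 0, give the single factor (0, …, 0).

Compute c_i = Σ_j M_{ij} v_j with v = (3949, 1387, 9005, -16141, 6691, 99):
  c_1 = -2*3949 + 0*1387 + 1*9005 + 0*-16141 + 0*6691 + 1*99 = 1206
  c_2 = 0*3949 + 0*1387 + 0*9005 + 0*-16141 + 0*6691 + 1*99 = 99
  c_3 = -3*3949 + 0*1387 + 0*9005 + 0*-16141 + 2*6691 + 0*99 = 1535
  c_4 = -1*3949 + -1*1387 + -1*9005 + -1*-16141 + 0*6691 + 2*99 = 1998
  c_5 = 0*3949 + 1*1387 + 0*9005 + 0*-16141 + 0*6691 + 2*99 = 1585
  c_6 = 0*3949 + 0*1387 + 1*9005 + 0*-16141 + -1*6691 + 0*99 = 2314
Writing each c_i in base p = 7:
  c_1 = 1206 = 2·7^0 + 4·7^1 + 3·7^2 + 3·7^3
  c_2 = 99 = 1·7^0 + 0·7^1 + 2·7^2
  c_3 = 1535 = 2·7^0 + 2·7^1 + 3·7^2 + 4·7^3
  c_4 = 1998 = 3·7^0 + 5·7^1 + 5·7^2 + 5·7^3
  c_5 = 1585 = 3·7^0 + 2·7^1 + 4·7^2 + 4·7^3
  c_6 = 2314 = 4·7^0 + 1·7^1 + 5·7^2 + 6·7^3
λ_0 = (2, 1, 2, 3, 3, 4)
λ_1 = (4, 0, 2, 5, 2, 1)
λ_2 = (3, 2, 3, 5, 4, 5)
λ_3 = (3, 0, 4, 5, 4, 6)

((2, 1, 2, 3, 3, 4), (4, 0, 2, 5, 2, 1), (3, 2, 3, 5, 4, 5), (3, 0, 4, 5, 4, 6))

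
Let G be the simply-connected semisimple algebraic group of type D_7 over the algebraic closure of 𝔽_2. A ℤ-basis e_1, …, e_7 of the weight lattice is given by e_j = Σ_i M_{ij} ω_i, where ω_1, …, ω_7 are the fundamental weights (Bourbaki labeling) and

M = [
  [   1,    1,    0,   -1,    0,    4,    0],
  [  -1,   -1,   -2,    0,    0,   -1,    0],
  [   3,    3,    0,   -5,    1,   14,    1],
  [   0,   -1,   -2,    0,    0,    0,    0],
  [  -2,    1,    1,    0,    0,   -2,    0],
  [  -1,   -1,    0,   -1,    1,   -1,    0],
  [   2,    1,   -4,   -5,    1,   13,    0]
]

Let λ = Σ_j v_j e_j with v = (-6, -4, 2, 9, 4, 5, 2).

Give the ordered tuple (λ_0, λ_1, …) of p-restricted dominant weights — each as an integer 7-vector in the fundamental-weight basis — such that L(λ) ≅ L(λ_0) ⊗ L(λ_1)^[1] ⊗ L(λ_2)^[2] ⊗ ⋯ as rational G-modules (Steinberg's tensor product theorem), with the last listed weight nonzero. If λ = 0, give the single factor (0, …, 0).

((1, 1, 1, 0, 0, 0, 0),)

Converting to the ω-basis (c_i = row i of M dotted with v = (-6, -4, 2, 9, 4, 5, 2)):
  c_1 = (1)·(-6) + (1)·(-4) + 0·2 + (-1)·(9) + 0·4 + 4·5 + 0·2 = 1
  c_2 = (-1)·(-6) + (-1)·(-4) + (-2)·(2) + 0·9 + 0·4 + (-1)·(5) + 0·2 = 1
  c_3 = (3)·(-6) + (3)·(-4) + 0·2 + (-5)·(9) + 1·4 + 14·5 + 1·2 = 1
  c_4 = (0)·(-6) + (-1)·(-4) + (-2)·(2) + 0·9 + 0·4 + 0·5 + 0·2 = 0
  c_5 = (-2)·(-6) + (1)·(-4) + 1·2 + 0·9 + 0·4 + (-2)·(5) + 0·2 = 0
  c_6 = (-1)·(-6) + (-1)·(-4) + 0·2 + (-1)·(9) + 1·4 + (-1)·(5) + 0·2 = 0
  c_7 = (2)·(-6) + (1)·(-4) + (-4)·(2) + (-5)·(9) + 1·4 + 13·5 + 0·2 = 0
Writing each c_i in base p = 2:
  c_1 = 1 = 1·2^0
  c_2 = 1 = 1·2^0
  c_3 = 1 = 1·2^0
  c_4 = 0
  c_5 = 0
  c_6 = 0
  c_7 = 0
Factor λ_0 = (1, 1, 1, 0, 0, 0, 0)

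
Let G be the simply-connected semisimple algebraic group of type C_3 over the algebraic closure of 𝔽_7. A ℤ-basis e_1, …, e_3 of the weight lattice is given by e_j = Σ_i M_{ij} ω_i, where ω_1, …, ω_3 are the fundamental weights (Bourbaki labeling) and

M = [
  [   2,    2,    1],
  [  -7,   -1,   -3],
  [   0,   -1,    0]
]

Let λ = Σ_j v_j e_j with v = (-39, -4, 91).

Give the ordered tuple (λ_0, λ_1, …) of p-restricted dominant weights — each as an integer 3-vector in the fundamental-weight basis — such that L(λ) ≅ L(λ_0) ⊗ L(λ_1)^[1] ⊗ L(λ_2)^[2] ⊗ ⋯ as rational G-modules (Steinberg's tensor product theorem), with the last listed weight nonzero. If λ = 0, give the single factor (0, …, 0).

((5, 4, 4),)

Converting to the ω-basis (c_i = row i of M dotted with v = (-39, -4, 91)):
  c_1 = (2)·(-39) + (2)·(-4) + 1·91 = 5
  c_2 = (-7)·(-39) + (-1)·(-4) + (-3)·(91) = 4
  c_3 = (0)·(-39) + (-1)·(-4) + 0·91 = 4
Writing each c_i in base p = 7:
  c_1 = 5 = 5·7^0
  c_2 = 4 = 4·7^0
  c_3 = 4 = 4·7^0
Factor λ_0 = (5, 4, 4)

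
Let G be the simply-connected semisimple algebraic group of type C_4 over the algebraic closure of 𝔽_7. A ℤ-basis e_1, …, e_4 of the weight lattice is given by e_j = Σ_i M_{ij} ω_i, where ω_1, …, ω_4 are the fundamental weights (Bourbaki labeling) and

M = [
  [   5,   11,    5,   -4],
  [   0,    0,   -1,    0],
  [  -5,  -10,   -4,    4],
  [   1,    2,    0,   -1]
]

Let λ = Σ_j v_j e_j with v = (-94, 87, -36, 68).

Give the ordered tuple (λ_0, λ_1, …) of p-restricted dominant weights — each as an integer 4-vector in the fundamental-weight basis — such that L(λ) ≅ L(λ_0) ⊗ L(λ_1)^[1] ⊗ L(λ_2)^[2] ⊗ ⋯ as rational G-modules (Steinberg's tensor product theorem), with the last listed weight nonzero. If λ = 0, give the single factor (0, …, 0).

ω-coordinates c = M·v, v = (-94, 87, -36, 68):
  c_1 = 5*-94 + 11*87 + 5*-36 + -4*68 = 35
  c_2 = 0*-94 + 0*87 + -1*-36 + 0*68 = 36
  c_3 = -5*-94 + -10*87 + -4*-36 + 4*68 = 16
  c_4 = 1*-94 + 2*87 + 0*-36 + -1*68 = 12
Base-7 expansion of each c_i:
  c_1 = 35 = 0·7^0 + 5·7^1
  c_2 = 36 = 1·7^0 + 5·7^1
  c_3 = 16 = 2·7^0 + 2·7^1
  c_4 = 12 = 5·7^0 + 1·7^1
λ_0 = (0, 1, 2, 5)
λ_1 = (5, 5, 2, 1)

((0, 1, 2, 5), (5, 5, 2, 1))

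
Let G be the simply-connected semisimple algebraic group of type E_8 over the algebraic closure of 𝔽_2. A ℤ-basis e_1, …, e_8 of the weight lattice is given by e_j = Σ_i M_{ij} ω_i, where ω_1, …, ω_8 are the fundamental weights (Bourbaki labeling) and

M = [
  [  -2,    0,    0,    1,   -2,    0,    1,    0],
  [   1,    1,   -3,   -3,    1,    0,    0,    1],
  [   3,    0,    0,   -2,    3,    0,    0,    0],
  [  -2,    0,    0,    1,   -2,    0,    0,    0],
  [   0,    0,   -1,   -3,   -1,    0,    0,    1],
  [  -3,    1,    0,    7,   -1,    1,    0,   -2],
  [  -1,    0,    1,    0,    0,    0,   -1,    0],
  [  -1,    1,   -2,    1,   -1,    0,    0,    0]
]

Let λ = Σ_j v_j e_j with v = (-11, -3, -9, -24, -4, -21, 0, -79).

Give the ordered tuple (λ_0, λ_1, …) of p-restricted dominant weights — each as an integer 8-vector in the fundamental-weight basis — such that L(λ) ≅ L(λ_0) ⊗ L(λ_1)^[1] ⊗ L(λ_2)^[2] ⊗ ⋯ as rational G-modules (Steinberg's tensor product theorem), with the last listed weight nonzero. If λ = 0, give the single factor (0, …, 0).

ω-coordinates c = M·v, v = (-11, -3, -9, -24, -4, -21, 0, -79):
  c_1 = (-2)·(-11) + (0)·(-3) + (0)·(-9) + (1)·(-24) + (-2)·(-4) + (0)·(-21) + 1·0 + (0)·(-79) = 6
  c_2 = (1)·(-11) + (1)·(-3) + (-3)·(-9) + (-3)·(-24) + (1)·(-4) + (0)·(-21) + 0·0 + (1)·(-79) = 2
  c_3 = (3)·(-11) + (0)·(-3) + (0)·(-9) + (-2)·(-24) + (3)·(-4) + (0)·(-21) + 0·0 + (0)·(-79) = 3
  c_4 = (-2)·(-11) + (0)·(-3) + (0)·(-9) + (1)·(-24) + (-2)·(-4) + (0)·(-21) + 0·0 + (0)·(-79) = 6
  c_5 = (0)·(-11) + (0)·(-3) + (-1)·(-9) + (-3)·(-24) + (-1)·(-4) + (0)·(-21) + 0·0 + (1)·(-79) = 6
  c_6 = (-3)·(-11) + (1)·(-3) + (0)·(-9) + (7)·(-24) + (-1)·(-4) + (1)·(-21) + 0·0 + (-2)·(-79) = 3
  c_7 = (-1)·(-11) + (0)·(-3) + (1)·(-9) + (0)·(-24) + (0)·(-4) + (0)·(-21) + (-1)·(0) + (0)·(-79) = 2
  c_8 = (-1)·(-11) + (1)·(-3) + (-2)·(-9) + (1)·(-24) + (-1)·(-4) + (0)·(-21) + 0·0 + (0)·(-79) = 6
Writing each c_i in base p = 2:
  c_1 = 6 = 0·2^0 + 1·2^1 + 1·2^2
  c_2 = 2 = 0·2^0 + 1·2^1
  c_3 = 3 = 1·2^0 + 1·2^1
  c_4 = 6 = 0·2^0 + 1·2^1 + 1·2^2
  c_5 = 6 = 0·2^0 + 1·2^1 + 1·2^2
  c_6 = 3 = 1·2^0 + 1·2^1
  c_7 = 2 = 0·2^0 + 1·2^1
  c_8 = 6 = 0·2^0 + 1·2^1 + 1·2^2
Factor λ_0 = (0, 0, 1, 0, 0, 1, 0, 0)
Factor λ_1 = (1, 1, 1, 1, 1, 1, 1, 1)
Factor λ_2 = (1, 0, 0, 1, 1, 0, 0, 1)

((0, 0, 1, 0, 0, 1, 0, 0), (1, 1, 1, 1, 1, 1, 1, 1), (1, 0, 0, 1, 1, 0, 0, 1))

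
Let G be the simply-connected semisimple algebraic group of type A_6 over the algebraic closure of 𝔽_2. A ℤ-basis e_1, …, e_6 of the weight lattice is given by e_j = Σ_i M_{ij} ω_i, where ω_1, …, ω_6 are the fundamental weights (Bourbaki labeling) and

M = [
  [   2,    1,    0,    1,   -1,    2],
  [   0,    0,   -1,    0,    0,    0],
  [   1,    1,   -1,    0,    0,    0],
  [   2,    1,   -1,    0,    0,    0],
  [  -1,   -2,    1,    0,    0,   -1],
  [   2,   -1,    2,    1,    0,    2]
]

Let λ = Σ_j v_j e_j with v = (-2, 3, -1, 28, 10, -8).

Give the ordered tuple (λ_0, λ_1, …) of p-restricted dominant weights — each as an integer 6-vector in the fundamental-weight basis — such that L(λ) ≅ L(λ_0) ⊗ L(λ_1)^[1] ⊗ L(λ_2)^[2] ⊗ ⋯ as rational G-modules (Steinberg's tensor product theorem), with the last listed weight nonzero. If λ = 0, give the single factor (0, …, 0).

((1, 1, 0, 0, 1, 1), (0, 0, 1, 0, 1, 1))

Converting to the ω-basis (c_i = row i of M dotted with v = (-2, 3, -1, 28, 10, -8)):
  c_1 = (2)·(-2) + 1·3 + (0)·(-1) + 1·28 + (-1)·(10) + (2)·(-8) = 1
  c_2 = (0)·(-2) + 0·3 + (-1)·(-1) + 0·28 + 0·10 + (0)·(-8) = 1
  c_3 = (1)·(-2) + 1·3 + (-1)·(-1) + 0·28 + 0·10 + (0)·(-8) = 2
  c_4 = (2)·(-2) + 1·3 + (-1)·(-1) + 0·28 + 0·10 + (0)·(-8) = 0
  c_5 = (-1)·(-2) + (-2)·(3) + (1)·(-1) + 0·28 + 0·10 + (-1)·(-8) = 3
  c_6 = (2)·(-2) + (-1)·(3) + (2)·(-1) + 1·28 + 0·10 + (2)·(-8) = 3
Writing each c_i in base p = 2:
  c_1 = 1 = 1·2^0
  c_2 = 1 = 1·2^0
  c_3 = 2 = 0·2^0 + 1·2^1
  c_4 = 0
  c_5 = 3 = 1·2^0 + 1·2^1
  c_6 = 3 = 1·2^0 + 1·2^1
λ_0 = (1, 1, 0, 0, 1, 1)
λ_1 = (0, 0, 1, 0, 1, 1)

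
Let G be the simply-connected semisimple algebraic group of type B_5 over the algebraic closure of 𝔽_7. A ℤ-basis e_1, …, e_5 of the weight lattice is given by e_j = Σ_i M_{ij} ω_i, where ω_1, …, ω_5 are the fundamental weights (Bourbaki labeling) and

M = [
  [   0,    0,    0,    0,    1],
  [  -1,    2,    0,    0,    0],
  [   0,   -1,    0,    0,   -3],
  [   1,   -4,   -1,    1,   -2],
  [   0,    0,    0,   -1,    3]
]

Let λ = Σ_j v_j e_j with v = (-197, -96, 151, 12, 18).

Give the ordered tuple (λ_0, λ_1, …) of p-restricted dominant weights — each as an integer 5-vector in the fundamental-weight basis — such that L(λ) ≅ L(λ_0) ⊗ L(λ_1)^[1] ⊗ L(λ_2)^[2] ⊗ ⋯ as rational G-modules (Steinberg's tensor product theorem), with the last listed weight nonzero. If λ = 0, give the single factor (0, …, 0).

Change of basis e → ω: c = M·v where v = (-197, -96, 151, 12, 18):
  c_1 = (0)·(-197) + (0)·(-96) + (0)·(151) + (0)·(12) + (1)·(18) = 18
  c_2 = (-1)·(-197) + (2)·(-96) + (0)·(151) + (0)·(12) + (0)·(18) = 5
  c_3 = (0)·(-197) + (-1)·(-96) + (0)·(151) + (0)·(12) + (-3)·(18) = 42
  c_4 = (1)·(-197) + (-4)·(-96) + (-1)·(151) + (1)·(12) + (-2)·(18) = 12
  c_5 = (0)·(-197) + (0)·(-96) + (0)·(151) + (-1)·(12) + (3)·(18) = 42
p = 7; digits c_i = Σ_j d_{ij}·7^j, 0 ≤ d_{ij} < 7:
  c_1 = 18 = 4·7^0 + 2·7^1
  c_2 = 5 = 5·7^0
  c_3 = 42 = 0·7^0 + 6·7^1
  c_4 = 12 = 5·7^0 + 1·7^1
  c_5 = 42 = 0·7^0 + 6·7^1
Factor λ_0 = (4, 5, 0, 5, 0)
Factor λ_1 = (2, 0, 6, 1, 6)

((4, 5, 0, 5, 0), (2, 0, 6, 1, 6))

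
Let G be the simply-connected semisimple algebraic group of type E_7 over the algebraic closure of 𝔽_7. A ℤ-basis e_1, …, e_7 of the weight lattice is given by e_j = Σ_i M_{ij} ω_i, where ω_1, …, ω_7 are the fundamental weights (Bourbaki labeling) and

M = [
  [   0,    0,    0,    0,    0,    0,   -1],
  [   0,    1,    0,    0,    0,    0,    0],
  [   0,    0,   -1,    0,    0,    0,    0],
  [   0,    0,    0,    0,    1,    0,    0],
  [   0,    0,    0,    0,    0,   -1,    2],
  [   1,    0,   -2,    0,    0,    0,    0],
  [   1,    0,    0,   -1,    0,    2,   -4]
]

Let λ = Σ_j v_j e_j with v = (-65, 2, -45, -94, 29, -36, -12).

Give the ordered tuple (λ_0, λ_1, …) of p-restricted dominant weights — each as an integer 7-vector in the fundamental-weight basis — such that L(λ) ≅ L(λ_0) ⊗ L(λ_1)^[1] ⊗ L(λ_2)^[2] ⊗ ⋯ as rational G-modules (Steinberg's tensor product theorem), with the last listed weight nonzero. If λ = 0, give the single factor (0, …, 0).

Change of basis e → ω: c = M·v where v = (-65, 2, -45, -94, 29, -36, -12):
  c_1 = 0*-65 + 0*2 + 0*-45 + 0*-94 + 0*29 + 0*-36 + -1*-12 = 12
  c_2 = 0*-65 + 1*2 + 0*-45 + 0*-94 + 0*29 + 0*-36 + 0*-12 = 2
  c_3 = 0*-65 + 0*2 + -1*-45 + 0*-94 + 0*29 + 0*-36 + 0*-12 = 45
  c_4 = 0*-65 + 0*2 + 0*-45 + 0*-94 + 1*29 + 0*-36 + 0*-12 = 29
  c_5 = 0*-65 + 0*2 + 0*-45 + 0*-94 + 0*29 + -1*-36 + 2*-12 = 12
  c_6 = 1*-65 + 0*2 + -2*-45 + 0*-94 + 0*29 + 0*-36 + 0*-12 = 25
  c_7 = 1*-65 + 0*2 + 0*-45 + -1*-94 + 0*29 + 2*-36 + -4*-12 = 5
Writing each c_i in base p = 7:
  c_1 = 12 = 5·7^0 + 1·7^1
  c_2 = 2 = 2·7^0
  c_3 = 45 = 3·7^0 + 6·7^1
  c_4 = 29 = 1·7^0 + 4·7^1
  c_5 = 12 = 5·7^0 + 1·7^1
  c_6 = 25 = 4·7^0 + 3·7^1
  c_7 = 5 = 5·7^0
λ_0 = (5, 2, 3, 1, 5, 4, 5)
λ_1 = (1, 0, 6, 4, 1, 3, 0)

((5, 2, 3, 1, 5, 4, 5), (1, 0, 6, 4, 1, 3, 0))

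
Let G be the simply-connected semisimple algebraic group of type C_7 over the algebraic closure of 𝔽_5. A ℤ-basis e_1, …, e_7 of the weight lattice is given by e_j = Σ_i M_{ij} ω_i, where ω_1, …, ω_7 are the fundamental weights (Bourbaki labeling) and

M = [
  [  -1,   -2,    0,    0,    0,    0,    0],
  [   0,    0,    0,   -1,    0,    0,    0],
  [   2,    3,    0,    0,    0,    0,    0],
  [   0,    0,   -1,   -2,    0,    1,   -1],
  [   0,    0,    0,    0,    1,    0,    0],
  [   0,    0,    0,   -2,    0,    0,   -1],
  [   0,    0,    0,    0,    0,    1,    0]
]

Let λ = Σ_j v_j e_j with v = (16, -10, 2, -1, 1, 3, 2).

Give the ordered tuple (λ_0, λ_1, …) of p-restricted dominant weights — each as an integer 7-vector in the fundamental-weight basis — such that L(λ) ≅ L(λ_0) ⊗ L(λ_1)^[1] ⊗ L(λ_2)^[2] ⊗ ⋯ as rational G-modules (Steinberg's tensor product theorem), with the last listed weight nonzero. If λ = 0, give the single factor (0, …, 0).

ω-coordinates c = M·v, v = (16, -10, 2, -1, 1, 3, 2):
  c_1 = (-1)·(16) + (-2)·(-10) + (0)·(2) + (0)·(-1) + (0)·(1) + (0)·(3) + (0)·(2) = 4
  c_2 = (0)·(16) + (0)·(-10) + (0)·(2) + (-1)·(-1) + (0)·(1) + (0)·(3) + (0)·(2) = 1
  c_3 = (2)·(16) + (3)·(-10) + (0)·(2) + (0)·(-1) + (0)·(1) + (0)·(3) + (0)·(2) = 2
  c_4 = (0)·(16) + (0)·(-10) + (-1)·(2) + (-2)·(-1) + (0)·(1) + (1)·(3) + (-1)·(2) = 1
  c_5 = (0)·(16) + (0)·(-10) + (0)·(2) + (0)·(-1) + (1)·(1) + (0)·(3) + (0)·(2) = 1
  c_6 = (0)·(16) + (0)·(-10) + (0)·(2) + (-2)·(-1) + (0)·(1) + (0)·(3) + (-1)·(2) = 0
  c_7 = (0)·(16) + (0)·(-10) + (0)·(2) + (0)·(-1) + (0)·(1) + (1)·(3) + (0)·(2) = 3
p = 5; digits c_i = Σ_j d_{ij}·5^j, 0 ≤ d_{ij} < 5:
  c_1 = 4 = 4·5^0
  c_2 = 1 = 1·5^0
  c_3 = 2 = 2·5^0
  c_4 = 1 = 1·5^0
  c_5 = 1 = 1·5^0
  c_6 = 0
  c_7 = 3 = 3·5^0
p-restricted factor λ_0 = (4, 1, 2, 1, 1, 0, 3)

((4, 1, 2, 1, 1, 0, 3),)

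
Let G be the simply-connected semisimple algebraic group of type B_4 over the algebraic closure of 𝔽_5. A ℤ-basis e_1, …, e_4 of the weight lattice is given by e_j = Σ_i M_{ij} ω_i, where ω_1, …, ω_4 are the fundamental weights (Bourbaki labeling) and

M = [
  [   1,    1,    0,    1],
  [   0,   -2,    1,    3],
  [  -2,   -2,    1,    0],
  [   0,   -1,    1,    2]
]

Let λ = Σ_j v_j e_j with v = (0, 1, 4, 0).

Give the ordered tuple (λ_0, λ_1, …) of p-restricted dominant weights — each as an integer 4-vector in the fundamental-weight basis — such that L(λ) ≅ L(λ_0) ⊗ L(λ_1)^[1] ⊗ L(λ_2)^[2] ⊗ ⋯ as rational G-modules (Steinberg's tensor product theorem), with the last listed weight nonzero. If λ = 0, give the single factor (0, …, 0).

((1, 2, 2, 3),)

Change of basis e → ω: c = M·v where v = (0, 1, 4, 0):
  c_1 = 1·0 + 1·1 + 0·4 + 1·0 = 1
  c_2 = 0·0 + (-2)·(1) + 1·4 + 3·0 = 2
  c_3 = (-2)·(0) + (-2)·(1) + 1·4 + 0·0 = 2
  c_4 = 0·0 + (-1)·(1) + 1·4 + 2·0 = 3
Expand coordinatewise in base 5:
  c_1 = 1 = 1·5^0
  c_2 = 2 = 2·5^0
  c_3 = 2 = 2·5^0
  c_4 = 3 = 3·5^0
λ_0 = (1, 2, 2, 3)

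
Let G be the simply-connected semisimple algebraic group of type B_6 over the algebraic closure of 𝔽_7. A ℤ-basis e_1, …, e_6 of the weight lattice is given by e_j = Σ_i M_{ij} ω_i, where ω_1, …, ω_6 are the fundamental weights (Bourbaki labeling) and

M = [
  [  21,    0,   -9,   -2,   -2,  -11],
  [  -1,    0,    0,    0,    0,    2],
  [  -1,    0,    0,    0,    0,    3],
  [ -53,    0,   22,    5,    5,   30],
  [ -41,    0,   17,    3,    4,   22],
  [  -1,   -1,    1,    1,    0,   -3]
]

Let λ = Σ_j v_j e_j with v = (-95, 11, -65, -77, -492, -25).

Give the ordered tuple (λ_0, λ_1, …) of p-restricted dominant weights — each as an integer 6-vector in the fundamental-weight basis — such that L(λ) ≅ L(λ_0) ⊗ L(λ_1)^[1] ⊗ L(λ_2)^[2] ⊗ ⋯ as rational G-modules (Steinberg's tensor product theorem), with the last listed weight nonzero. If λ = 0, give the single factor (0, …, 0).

ω-coordinates c = M·v, v = (-95, 11, -65, -77, -492, -25):
  c_1 = (21)·(-95) + 0·11 + (-9)·(-65) + (-2)·(-77) + (-2)·(-492) + (-11)·(-25) = 3
  c_2 = (-1)·(-95) + 0·11 + (0)·(-65) + (0)·(-77) + (0)·(-492) + (2)·(-25) = 45
  c_3 = (-1)·(-95) + 0·11 + (0)·(-65) + (0)·(-77) + (0)·(-492) + (3)·(-25) = 20
  c_4 = (-53)·(-95) + 0·11 + (22)·(-65) + (5)·(-77) + (5)·(-492) + (30)·(-25) = 10
  c_5 = (-41)·(-95) + 0·11 + (17)·(-65) + (3)·(-77) + (4)·(-492) + (22)·(-25) = 41
  c_6 = (-1)·(-95) + (-1)·(11) + (1)·(-65) + (1)·(-77) + (0)·(-492) + (-3)·(-25) = 17
Base-7 expansion of each c_i:
  c_1 = 3 = 3·7^0
  c_2 = 45 = 3·7^0 + 6·7^1
  c_3 = 20 = 6·7^0 + 2·7^1
  c_4 = 10 = 3·7^0 + 1·7^1
  c_5 = 41 = 6·7^0 + 5·7^1
  c_6 = 17 = 3·7^0 + 2·7^1
λ_0 = (3, 3, 6, 3, 6, 3)
λ_1 = (0, 6, 2, 1, 5, 2)

((3, 3, 6, 3, 6, 3), (0, 6, 2, 1, 5, 2))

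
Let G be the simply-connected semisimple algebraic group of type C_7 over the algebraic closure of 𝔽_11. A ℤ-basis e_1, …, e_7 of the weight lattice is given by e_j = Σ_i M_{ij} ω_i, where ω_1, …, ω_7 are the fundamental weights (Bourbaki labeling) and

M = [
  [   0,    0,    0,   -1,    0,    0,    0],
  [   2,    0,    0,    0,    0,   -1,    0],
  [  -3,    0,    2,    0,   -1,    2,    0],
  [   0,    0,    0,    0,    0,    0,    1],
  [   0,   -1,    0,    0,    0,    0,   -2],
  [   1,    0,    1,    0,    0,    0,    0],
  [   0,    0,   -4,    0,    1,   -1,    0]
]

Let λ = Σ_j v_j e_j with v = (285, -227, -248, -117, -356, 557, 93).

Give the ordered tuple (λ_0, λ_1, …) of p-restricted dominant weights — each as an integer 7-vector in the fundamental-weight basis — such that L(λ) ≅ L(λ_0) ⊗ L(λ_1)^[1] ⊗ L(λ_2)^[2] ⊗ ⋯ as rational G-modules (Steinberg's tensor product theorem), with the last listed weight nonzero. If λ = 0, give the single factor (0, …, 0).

((7, 2, 9, 5, 8, 4, 2), (10, 1, 10, 8, 3, 3, 7))

Converting to the ω-basis (c_i = row i of M dotted with v = (285, -227, -248, -117, -356, 557, 93)):
  c_1 = (0)·(285) + (0)·(-227) + (0)·(-248) + (-1)·(-117) + (0)·(-356) + (0)·(557) + (0)·(93) = 117
  c_2 = (2)·(285) + (0)·(-227) + (0)·(-248) + (0)·(-117) + (0)·(-356) + (-1)·(557) + (0)·(93) = 13
  c_3 = (-3)·(285) + (0)·(-227) + (2)·(-248) + (0)·(-117) + (-1)·(-356) + (2)·(557) + (0)·(93) = 119
  c_4 = (0)·(285) + (0)·(-227) + (0)·(-248) + (0)·(-117) + (0)·(-356) + (0)·(557) + (1)·(93) = 93
  c_5 = (0)·(285) + (-1)·(-227) + (0)·(-248) + (0)·(-117) + (0)·(-356) + (0)·(557) + (-2)·(93) = 41
  c_6 = (1)·(285) + (0)·(-227) + (1)·(-248) + (0)·(-117) + (0)·(-356) + (0)·(557) + (0)·(93) = 37
  c_7 = (0)·(285) + (0)·(-227) + (-4)·(-248) + (0)·(-117) + (1)·(-356) + (-1)·(557) + (0)·(93) = 79
Base-11 expansion of each c_i:
  c_1 = 117 = 7·11^0 + 10·11^1
  c_2 = 13 = 2·11^0 + 1·11^1
  c_3 = 119 = 9·11^0 + 10·11^1
  c_4 = 93 = 5·11^0 + 8·11^1
  c_5 = 41 = 8·11^0 + 3·11^1
  c_6 = 37 = 4·11^0 + 3·11^1
  c_7 = 79 = 2·11^0 + 7·11^1
λ_0 = (7, 2, 9, 5, 8, 4, 2)
λ_1 = (10, 1, 10, 8, 3, 3, 7)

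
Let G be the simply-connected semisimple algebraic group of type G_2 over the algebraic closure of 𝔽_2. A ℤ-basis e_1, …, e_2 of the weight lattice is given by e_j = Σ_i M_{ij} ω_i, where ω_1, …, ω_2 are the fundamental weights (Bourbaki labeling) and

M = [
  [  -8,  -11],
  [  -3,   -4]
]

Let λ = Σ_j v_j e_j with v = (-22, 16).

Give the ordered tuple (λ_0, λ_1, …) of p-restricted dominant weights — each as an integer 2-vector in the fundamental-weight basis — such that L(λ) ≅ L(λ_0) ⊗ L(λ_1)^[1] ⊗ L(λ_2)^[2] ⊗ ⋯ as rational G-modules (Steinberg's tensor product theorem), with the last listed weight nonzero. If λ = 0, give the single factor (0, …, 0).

Change of basis e → ω: c = M·v where v = (-22, 16):
  c_1 = (-8)·(-22) + (-11)·(16) = 0
  c_2 = (-3)·(-22) + (-4)·(16) = 2
p = 2; digits c_i = Σ_j d_{ij}·2^j, 0 ≤ d_{ij} < 2:
  c_1 = 0
  c_2 = 2 = 0·2^0 + 1·2^1
λ_0 = (0, 0)
λ_1 = (0, 1)

((0, 0), (0, 1))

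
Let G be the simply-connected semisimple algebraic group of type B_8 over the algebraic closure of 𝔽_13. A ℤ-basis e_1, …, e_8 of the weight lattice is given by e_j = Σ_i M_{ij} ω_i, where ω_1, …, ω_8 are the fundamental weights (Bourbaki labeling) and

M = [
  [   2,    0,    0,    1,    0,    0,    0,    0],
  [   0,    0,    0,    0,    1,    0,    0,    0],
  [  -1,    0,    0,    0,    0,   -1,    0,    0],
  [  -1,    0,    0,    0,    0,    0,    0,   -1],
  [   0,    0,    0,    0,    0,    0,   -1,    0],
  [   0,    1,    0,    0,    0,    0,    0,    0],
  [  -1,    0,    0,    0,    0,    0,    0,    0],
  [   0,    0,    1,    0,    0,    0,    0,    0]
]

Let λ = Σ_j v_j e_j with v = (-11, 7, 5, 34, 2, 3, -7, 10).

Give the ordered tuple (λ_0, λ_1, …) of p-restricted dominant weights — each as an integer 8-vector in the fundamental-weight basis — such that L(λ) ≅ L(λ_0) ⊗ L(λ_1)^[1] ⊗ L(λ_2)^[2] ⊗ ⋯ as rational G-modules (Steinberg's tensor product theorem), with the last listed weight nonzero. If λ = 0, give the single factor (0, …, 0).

((12, 2, 8, 1, 7, 7, 11, 5),)

Change of basis e → ω: c = M·v where v = (-11, 7, 5, 34, 2, 3, -7, 10):
  c_1 = 2*-11 + 0*7 + 0*5 + 1*34 + 0*2 + 0*3 + 0*-7 + 0*10 = 12
  c_2 = 0*-11 + 0*7 + 0*5 + 0*34 + 1*2 + 0*3 + 0*-7 + 0*10 = 2
  c_3 = -1*-11 + 0*7 + 0*5 + 0*34 + 0*2 + -1*3 + 0*-7 + 0*10 = 8
  c_4 = -1*-11 + 0*7 + 0*5 + 0*34 + 0*2 + 0*3 + 0*-7 + -1*10 = 1
  c_5 = 0*-11 + 0*7 + 0*5 + 0*34 + 0*2 + 0*3 + -1*-7 + 0*10 = 7
  c_6 = 0*-11 + 1*7 + 0*5 + 0*34 + 0*2 + 0*3 + 0*-7 + 0*10 = 7
  c_7 = -1*-11 + 0*7 + 0*5 + 0*34 + 0*2 + 0*3 + 0*-7 + 0*10 = 11
  c_8 = 0*-11 + 0*7 + 1*5 + 0*34 + 0*2 + 0*3 + 0*-7 + 0*10 = 5
Base-13 expansion of each c_i:
  c_1 = 12 = 12·13^0
  c_2 = 2 = 2·13^0
  c_3 = 8 = 8·13^0
  c_4 = 1 = 1·13^0
  c_5 = 7 = 7·13^0
  c_6 = 7 = 7·13^0
  c_7 = 11 = 11·13^0
  c_8 = 5 = 5·13^0
Factor λ_0 = (12, 2, 8, 1, 7, 7, 11, 5)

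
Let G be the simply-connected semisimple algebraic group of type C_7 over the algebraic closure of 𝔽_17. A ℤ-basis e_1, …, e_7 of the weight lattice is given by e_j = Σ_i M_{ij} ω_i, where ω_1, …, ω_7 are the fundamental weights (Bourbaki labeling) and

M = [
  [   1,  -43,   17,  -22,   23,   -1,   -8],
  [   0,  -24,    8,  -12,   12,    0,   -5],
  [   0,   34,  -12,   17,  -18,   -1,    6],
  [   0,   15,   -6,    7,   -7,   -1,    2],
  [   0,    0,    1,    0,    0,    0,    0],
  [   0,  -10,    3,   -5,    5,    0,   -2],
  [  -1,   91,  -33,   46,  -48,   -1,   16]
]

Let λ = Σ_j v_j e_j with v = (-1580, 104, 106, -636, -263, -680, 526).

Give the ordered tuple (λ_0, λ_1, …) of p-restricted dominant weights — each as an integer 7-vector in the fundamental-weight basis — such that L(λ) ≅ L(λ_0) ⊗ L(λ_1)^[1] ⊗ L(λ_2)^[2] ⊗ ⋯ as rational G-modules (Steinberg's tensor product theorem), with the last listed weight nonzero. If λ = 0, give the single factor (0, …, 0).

((12, 11, 5, 11, 4, 6, 10), (9, 11, 1, 2, 6, 5, 0))

Compute c_i = Σ_j M_{ij} v_j with v = (-1580, 104, 106, -636, -263, -680, 526):
  c_1 = (1)·(-1580) + (-43)·(104) + (17)·(106) + (-22)·(-636) + (23)·(-263) + (-1)·(-680) + (-8)·(526) = 165
  c_2 = (0)·(-1580) + (-24)·(104) + (8)·(106) + (-12)·(-636) + (12)·(-263) + (0)·(-680) + (-5)·(526) = 198
  c_3 = (0)·(-1580) + (34)·(104) + (-12)·(106) + (17)·(-636) + (-18)·(-263) + (-1)·(-680) + (6)·(526) = 22
  c_4 = (0)·(-1580) + (15)·(104) + (-6)·(106) + (7)·(-636) + (-7)·(-263) + (-1)·(-680) + (2)·(526) = 45
  c_5 = (0)·(-1580) + (0)·(104) + (1)·(106) + (0)·(-636) + (0)·(-263) + (0)·(-680) + (0)·(526) = 106
  c_6 = (0)·(-1580) + (-10)·(104) + (3)·(106) + (-5)·(-636) + (5)·(-263) + (0)·(-680) + (-2)·(526) = 91
  c_7 = (-1)·(-1580) + (91)·(104) + (-33)·(106) + (46)·(-636) + (-48)·(-263) + (-1)·(-680) + (16)·(526) = 10
Base-17 expansion of each c_i:
  c_1 = 165 = 12·17^0 + 9·17^1
  c_2 = 198 = 11·17^0 + 11·17^1
  c_3 = 22 = 5·17^0 + 1·17^1
  c_4 = 45 = 11·17^0 + 2·17^1
  c_5 = 106 = 4·17^0 + 6·17^1
  c_6 = 91 = 6·17^0 + 5·17^1
  c_7 = 10 = 10·17^0
λ_0 = (12, 11, 5, 11, 4, 6, 10)
λ_1 = (9, 11, 1, 2, 6, 5, 0)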